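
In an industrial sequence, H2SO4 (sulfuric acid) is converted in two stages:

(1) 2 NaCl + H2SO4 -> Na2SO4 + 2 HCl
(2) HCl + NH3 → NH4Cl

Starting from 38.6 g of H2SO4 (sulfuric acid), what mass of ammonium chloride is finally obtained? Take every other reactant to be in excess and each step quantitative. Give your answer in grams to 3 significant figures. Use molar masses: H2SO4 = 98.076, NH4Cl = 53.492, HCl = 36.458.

42.1 g

n(H2SO4) = 38.60 / 98.076 = 0.3936 mol.
Step 1 gives a 1:2 ratio of H2SO4 to HCl, so n(HCl) = 0.7871 mol.
In step 2 the HCl:NH4Cl ratio is 1:1, so n(NH4Cl) = 0.7871 mol.
Mass of NH4Cl = 0.7871 × 53.492 = 42.11 g.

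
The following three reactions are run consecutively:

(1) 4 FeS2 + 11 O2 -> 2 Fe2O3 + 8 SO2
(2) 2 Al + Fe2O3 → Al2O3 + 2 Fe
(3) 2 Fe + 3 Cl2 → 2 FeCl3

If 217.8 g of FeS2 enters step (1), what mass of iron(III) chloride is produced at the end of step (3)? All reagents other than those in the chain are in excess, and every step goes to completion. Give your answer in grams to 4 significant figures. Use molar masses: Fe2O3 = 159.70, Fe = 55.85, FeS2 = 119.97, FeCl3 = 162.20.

294.5 g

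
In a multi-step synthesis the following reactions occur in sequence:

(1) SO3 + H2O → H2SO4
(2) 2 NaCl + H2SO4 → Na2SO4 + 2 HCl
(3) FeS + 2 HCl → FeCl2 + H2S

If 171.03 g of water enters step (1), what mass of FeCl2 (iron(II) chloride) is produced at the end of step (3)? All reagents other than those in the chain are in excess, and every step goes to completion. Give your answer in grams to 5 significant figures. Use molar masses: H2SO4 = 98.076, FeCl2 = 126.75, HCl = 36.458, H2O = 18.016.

n(H2O) = 171.03 / 18.016 = 9.49323 mol.
Reaction (1): H2O→H2SO4 ratio 1:1 ⇒ n(H2SO4) = 9.49323 mol.
Reaction (2): H2SO4→HCl ratio 1:2 ⇒ n(HCl) = 18.9865 mol.
Reaction (3): HCl→FeCl2 ratio 2:1 ⇒ n(FeCl2) = 9.49323 mol.
Mass of FeCl2 = 9.49323 × 126.75 = 1203.27 g.

1203.3 g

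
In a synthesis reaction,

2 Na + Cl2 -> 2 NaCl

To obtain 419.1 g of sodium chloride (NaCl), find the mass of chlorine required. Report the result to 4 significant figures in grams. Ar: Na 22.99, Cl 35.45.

M(NaCl) = 22.99 + 35.45 = 58.44 g/mol.
M(Cl2) = 2(35.45) = 70.90 g/mol.
n(NaCl) = 419.10 g / 58.44 g/mol = 7.1715 mol.
From the equation the NaCl:Cl2 mole ratio is 2:1, so n(Cl2) = 7.1715 × 1/2 = 3.5857 mol.
Mass of Cl2 = 3.5857 mol × 70.90 g/mol = 254.23 g.

254.2 g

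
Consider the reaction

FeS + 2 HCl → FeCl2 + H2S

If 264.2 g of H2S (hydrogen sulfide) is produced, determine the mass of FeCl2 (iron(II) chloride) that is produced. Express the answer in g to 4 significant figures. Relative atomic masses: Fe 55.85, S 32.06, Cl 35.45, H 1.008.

982.7 g

M(H2S) = 2(1.008) + 32.06 = 34.076 g/mol.
M(FeCl2) = 55.85 + 2(35.45) = 126.75 g/mol.
n(H2S) = 264.20 g / 34.076 g/mol = 7.7533 mol.
From the equation the H2S:FeCl2 mole ratio is 1:1, so n(FeCl2) = 7.7533 × 1/1 = 7.7533 mol.
Mass of FeCl2 = 7.7533 mol × 126.75 g/mol = 982.73 g.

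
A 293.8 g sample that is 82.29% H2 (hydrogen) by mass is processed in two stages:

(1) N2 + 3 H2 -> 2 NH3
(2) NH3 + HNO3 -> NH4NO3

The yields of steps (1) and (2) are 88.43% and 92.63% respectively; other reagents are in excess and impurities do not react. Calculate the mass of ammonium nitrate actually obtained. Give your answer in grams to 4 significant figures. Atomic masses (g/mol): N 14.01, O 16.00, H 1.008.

5243 g

Pure H2 = 293.8 × 0.8229 = 241.77 g.
M(H2) = 2(1.008) = 2.016 g/mol.
M(NH4NO3) = 2(14.01) + 4(1.008) + 3(16.00) = 80.052 g/mol.
n(H2) = 241.77 / 2.016 = 119.92 mol.
Step 1 (H2:NH3 = 3:2): theoretical n(NH3) = 79.950 mol; at 88.43% yield, n(NH3) = 70.700 mol.
Step 2 (NH3:NH4NO3 = 1:1): theoretical n(NH4NO3) = 70.700 mol, so theoretical mass = 70.700 × 80.052 = 5659.6 g.
At 92.63% yield, actual mass of NH4NO3 = 5659.6 × 0.9263 = 5242.5 g.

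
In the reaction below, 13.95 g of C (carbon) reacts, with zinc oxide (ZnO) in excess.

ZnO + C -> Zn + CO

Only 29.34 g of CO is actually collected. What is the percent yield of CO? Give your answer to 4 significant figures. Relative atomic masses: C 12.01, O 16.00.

90.18 %

M(C) = 12.01 g/mol.
M(CO) = 12.01 + 16.00 = 28.01 g/mol.
n(C) = 13.950 g / 12.01 g/mol = 1.1615 mol.
From the equation the C:CO mole ratio is 1:1, so n(CO) = 1.1615 × 1/1 = 1.1615 mol.
Mass of CO = 1.1615 mol × 28.01 g/mol = 32.535 g.
This is the theoretical yield. Percent yield = 29.34 g / 32.535 g × 100% = 90.181%.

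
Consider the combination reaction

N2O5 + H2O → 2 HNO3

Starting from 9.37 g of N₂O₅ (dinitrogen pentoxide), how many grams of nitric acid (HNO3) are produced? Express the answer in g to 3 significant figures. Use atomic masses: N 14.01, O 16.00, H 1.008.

10.9 g

M(N2O5) = 2(14.01) + 5(16.00) = 108.02 g/mol.
M(HNO3) = 1.008 + 14.01 + 3(16.00) = 63.018 g/mol.
n(N2O5) = 9.370 g / 108.02 g/mol = 0.08674 mol.
From the equation the N2O5:HNO3 mole ratio is 1:2, so n(HNO3) = 0.08674 × 2/1 = 0.1735 mol.
Mass of HNO3 = 0.1735 mol × 63.018 g/mol = 10.93 g.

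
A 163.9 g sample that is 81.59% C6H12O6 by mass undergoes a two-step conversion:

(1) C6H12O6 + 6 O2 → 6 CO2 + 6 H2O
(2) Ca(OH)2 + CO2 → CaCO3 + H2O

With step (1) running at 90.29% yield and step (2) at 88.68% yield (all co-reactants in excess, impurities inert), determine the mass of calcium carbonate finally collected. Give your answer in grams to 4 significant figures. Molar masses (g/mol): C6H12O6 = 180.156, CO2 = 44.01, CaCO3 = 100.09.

356.9 g

Pure C6H12O6 = 163.9 × 0.8159 = 133.73 g.
n(C6H12O6) = 133.73 / 180.156 = 0.74228 mol.
Step 1 (C6H12O6:CO2 = 1:6): theoretical n(CO2) = 4.4537 mol; at 90.29% yield, n(CO2) = 4.0212 mol.
Step 2 (CO2:CaCO3 = 1:1): theoretical n(CaCO3) = 4.0212 mol, so theoretical mass = 4.0212 × 100.09 = 402.48 g.
At 88.68% yield, actual mass of CaCO3 = 402.48 × 0.8868 = 356.92 g.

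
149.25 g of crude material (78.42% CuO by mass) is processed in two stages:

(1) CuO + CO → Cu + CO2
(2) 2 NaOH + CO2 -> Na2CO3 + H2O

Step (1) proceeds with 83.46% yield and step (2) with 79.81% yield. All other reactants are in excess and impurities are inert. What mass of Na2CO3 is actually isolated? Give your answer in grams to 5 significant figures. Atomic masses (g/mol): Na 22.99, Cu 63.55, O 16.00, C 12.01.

103.87 g

Pure CuO = 149.25 × 0.7842 = 117.042 g.
M(CuO) = 63.55 + 16.00 = 79.55 g/mol.
M(Na2CO3) = 2(22.99) + 12.01 + 3(16.00) = 105.99 g/mol.
n(CuO) = 117.042 / 79.55 = 1.47130 mol.
Step 1 (CuO:CO2 = 1:1): theoretical n(CO2) = 1.47130 mol; at 83.46% yield, n(CO2) = 1.22795 mol.
Step 2 (CO2:Na2CO3 = 1:1): theoretical n(Na2CO3) = 1.22795 mol, so theoretical mass = 1.22795 × 105.99 = 130.150 g.
At 79.81% yield, actual mass of Na2CO3 = 130.150 × 0.7981 = 103.873 g.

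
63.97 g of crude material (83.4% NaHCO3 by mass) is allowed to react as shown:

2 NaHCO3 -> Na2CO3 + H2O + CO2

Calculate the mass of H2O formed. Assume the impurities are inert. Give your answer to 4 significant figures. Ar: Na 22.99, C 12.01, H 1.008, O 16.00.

Mass of pure NaHCO3 = 63.97 g × 0.834 = 53.351 g.
M(NaHCO3) = 22.99 + 1.008 + 12.01 + 3(16.00) = 84.008 g/mol.
M(H2O) = 2(1.008) + 16.00 = 18.016 g/mol.
n(NaHCO3) = 53.351 g / 84.008 g/mol = 0.63507 mol.
From the equation the NaHCO3:H2O mole ratio is 2:1, so n(H2O) = 0.63507 × 1/2 = 0.31754 mol.
Mass of H2O = 0.31754 mol × 18.016 g/mol = 5.7207 g.

5.721 g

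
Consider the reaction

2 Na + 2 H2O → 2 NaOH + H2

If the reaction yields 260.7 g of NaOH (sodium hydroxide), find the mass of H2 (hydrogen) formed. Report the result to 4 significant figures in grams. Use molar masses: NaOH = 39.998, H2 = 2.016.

n(NaOH) = 260.70 g / 39.998 g/mol = 6.5178 mol.
From the equation the NaOH:H2 mole ratio is 2:1, so n(H2) = 6.5178 × 1/2 = 3.2589 mol.
Mass of H2 = 3.2589 mol × 2.016 g/mol = 6.5700 g.

6.570 g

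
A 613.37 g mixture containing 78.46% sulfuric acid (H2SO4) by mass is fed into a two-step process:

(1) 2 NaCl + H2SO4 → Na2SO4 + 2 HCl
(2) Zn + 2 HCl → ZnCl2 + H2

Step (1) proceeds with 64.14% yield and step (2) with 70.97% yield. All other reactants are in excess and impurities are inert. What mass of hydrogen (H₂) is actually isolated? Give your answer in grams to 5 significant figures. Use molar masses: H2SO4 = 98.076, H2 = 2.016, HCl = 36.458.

4.5030 g

Pure H2SO4 = 613.37 × 0.7846 = 481.250 g.
n(H2SO4) = 481.250 / 98.076 = 4.90691 mol.
Step 1 (H2SO4:HCl = 1:2): theoretical n(HCl) = 9.81382 mol; at 64.14% yield, n(HCl) = 6.29458 mol.
Step 2 (HCl:H2 = 2:1): theoretical n(H2) = 3.14729 mol, so theoretical mass = 3.14729 × 2.016 = 6.34494 g.
At 70.97% yield, actual mass of H2 = 6.34494 × 0.7097 = 4.50300 g.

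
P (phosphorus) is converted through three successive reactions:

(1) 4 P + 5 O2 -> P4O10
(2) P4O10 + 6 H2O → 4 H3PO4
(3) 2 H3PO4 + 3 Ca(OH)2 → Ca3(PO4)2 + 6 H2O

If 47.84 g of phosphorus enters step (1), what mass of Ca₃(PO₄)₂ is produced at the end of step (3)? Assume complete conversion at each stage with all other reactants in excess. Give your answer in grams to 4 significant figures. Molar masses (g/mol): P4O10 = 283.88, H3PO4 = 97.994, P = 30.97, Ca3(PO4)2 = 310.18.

n(P) = 47.84 / 30.97 = 1.5447 mol.
Reaction (1): P→P4O10 ratio 4:1 ⇒ n(P4O10) = 0.38618 mol.
Reaction (2): P4O10→H3PO4 ratio 1:4 ⇒ n(H3PO4) = 1.5447 mol.
Reaction (3): H3PO4→Ca3(PO4)2 ratio 2:1 ⇒ n(Ca3(PO4)2) = 0.77236 mol.
Mass of Ca3(PO4)2 = 0.77236 × 310.18 = 239.57 g.

239.6 g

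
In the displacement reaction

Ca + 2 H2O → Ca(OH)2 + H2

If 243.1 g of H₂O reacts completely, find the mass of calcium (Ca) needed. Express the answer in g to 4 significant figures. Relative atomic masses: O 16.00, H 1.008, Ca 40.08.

270.4 g

M(H2O) = 2(1.008) + 16.00 = 18.016 g/mol.
M(Ca) = 40.08 g/mol.
n(H2O) = 243.10 g / 18.016 g/mol = 13.494 mol.
From the equation the H2O:Ca mole ratio is 2:1, so n(Ca) = 13.494 × 1/2 = 6.7468 mol.
Mass of Ca = 6.7468 mol × 40.08 g/mol = 270.41 g.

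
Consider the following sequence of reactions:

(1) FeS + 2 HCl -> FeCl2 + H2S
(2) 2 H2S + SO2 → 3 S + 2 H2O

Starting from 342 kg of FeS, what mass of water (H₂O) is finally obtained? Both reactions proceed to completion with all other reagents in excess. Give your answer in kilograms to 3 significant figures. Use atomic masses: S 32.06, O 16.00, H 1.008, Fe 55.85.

70.1 kg

M(FeS) = 55.85 + 32.06 = 87.91 g/mol.
M(H2O) = 2(1.008) + 16.00 = 18.016 g/mol.
342 kg = 342000 g.
n(FeS) = 342000 / 87.91 = 3890 mol.
Step 1 gives a 1:1 ratio of FeS to H2S, so n(H2S) = 3890 mol.
In step 2 the H2S:H2O ratio is 2:2, so n(H2O) = 3890 mol.
Mass of H2O = 3890 × 18.016 = 70090 g = 70.1 kg.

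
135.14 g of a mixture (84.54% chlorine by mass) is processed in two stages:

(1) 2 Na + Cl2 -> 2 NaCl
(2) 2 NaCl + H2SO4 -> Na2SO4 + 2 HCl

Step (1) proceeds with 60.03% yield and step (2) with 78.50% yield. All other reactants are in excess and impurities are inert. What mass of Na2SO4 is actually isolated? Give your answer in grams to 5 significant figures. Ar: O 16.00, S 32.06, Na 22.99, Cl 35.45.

Pure Cl2 = 135.14 × 0.8454 = 114.247 g.
M(Cl2) = 2(35.45) = 70.90 g/mol.
M(Na2SO4) = 2(22.99) + 32.06 + 4(16.00) = 142.04 g/mol.
n(Cl2) = 114.247 / 70.90 = 1.61139 mol.
Step 1 (Cl2:NaCl = 1:2): theoretical n(NaCl) = 3.22277 mol; at 60.03% yield, n(NaCl) = 1.93463 mol.
Step 2 (NaCl:Na2SO4 = 2:1): theoretical n(Na2SO4) = 0.967316 mol, so theoretical mass = 0.967316 × 142.04 = 137.398 g.
At 78.50% yield, actual mass of Na2SO4 = 137.398 × 0.7850 = 107.857 g.

107.86 g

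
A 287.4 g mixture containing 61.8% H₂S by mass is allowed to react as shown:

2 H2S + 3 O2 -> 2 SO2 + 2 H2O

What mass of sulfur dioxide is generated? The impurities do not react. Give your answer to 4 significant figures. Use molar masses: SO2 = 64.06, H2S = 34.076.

Mass of pure H2S = 287.4 g × 0.618 = 177.61 g.
n(H2S) = 177.61 g / 34.076 g/mol = 5.2123 mol.
From the equation the H2S:SO2 mole ratio is 2:2, so n(SO2) = 5.2123 × 2/2 = 5.2123 mol.
Mass of SO2 = 5.2123 mol × 64.06 g/mol = 333.90 g.

333.9 g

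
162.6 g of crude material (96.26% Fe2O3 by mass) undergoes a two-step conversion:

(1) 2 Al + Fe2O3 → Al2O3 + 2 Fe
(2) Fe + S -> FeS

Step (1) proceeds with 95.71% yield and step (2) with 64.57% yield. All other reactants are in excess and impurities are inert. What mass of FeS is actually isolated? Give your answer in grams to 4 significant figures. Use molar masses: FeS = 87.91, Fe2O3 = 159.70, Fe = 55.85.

Pure Fe2O3 = 162.6 × 0.9626 = 156.52 g.
n(Fe2O3) = 156.52 / 159.70 = 0.98008 mol.
Step 1 (Fe2O3:Fe = 1:2): theoretical n(Fe) = 1.9602 mol; at 95.71% yield, n(Fe) = 1.8761 mol.
Step 2 (Fe:FeS = 1:1): theoretical n(FeS) = 1.8761 mol, so theoretical mass = 1.8761 × 87.91 = 164.93 g.
At 64.57% yield, actual mass of FeS = 164.93 × 0.6457 = 106.49 g.

106.5 g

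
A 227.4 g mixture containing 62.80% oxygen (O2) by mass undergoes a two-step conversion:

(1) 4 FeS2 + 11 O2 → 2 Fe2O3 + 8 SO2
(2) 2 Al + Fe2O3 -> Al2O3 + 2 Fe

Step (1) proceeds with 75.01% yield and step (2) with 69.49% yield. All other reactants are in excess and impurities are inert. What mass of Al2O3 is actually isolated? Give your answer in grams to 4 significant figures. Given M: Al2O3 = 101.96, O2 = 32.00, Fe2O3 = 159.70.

43.12 g

Pure O2 = 227.4 × 0.6280 = 142.81 g.
n(O2) = 142.81 / 32.00 = 4.4627 mol.
Step 1 (O2:Fe2O3 = 11:2): theoretical n(Fe2O3) = 0.81140 mol; at 75.01% yield, n(Fe2O3) = 0.60863 mol.
Step 2 (Fe2O3:Al2O3 = 1:1): theoretical n(Al2O3) = 0.60863 mol, so theoretical mass = 0.60863 × 101.96 = 62.056 g.
At 69.49% yield, actual mass of Al2O3 = 62.056 × 0.6949 = 43.123 g.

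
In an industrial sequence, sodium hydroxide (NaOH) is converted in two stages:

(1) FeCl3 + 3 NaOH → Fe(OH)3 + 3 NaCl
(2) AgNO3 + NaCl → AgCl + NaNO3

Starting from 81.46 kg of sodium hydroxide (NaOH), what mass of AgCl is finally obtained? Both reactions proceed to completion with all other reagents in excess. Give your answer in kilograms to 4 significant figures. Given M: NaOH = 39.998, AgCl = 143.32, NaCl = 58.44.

291.9 kg

81.46 kg = 81460 g.
n(NaOH) = 81460 / 39.998 = 2036.6 mol.
Step 1 gives a 3:3 ratio of NaOH to NaCl, so n(NaCl) = 2036.6 mol.
In step 2 the NaCl:AgCl ratio is 1:1, so n(AgCl) = 2036.6 mol.
Mass of AgCl = 2036.6 × 143.32 = 291890 g = 291.9 kg.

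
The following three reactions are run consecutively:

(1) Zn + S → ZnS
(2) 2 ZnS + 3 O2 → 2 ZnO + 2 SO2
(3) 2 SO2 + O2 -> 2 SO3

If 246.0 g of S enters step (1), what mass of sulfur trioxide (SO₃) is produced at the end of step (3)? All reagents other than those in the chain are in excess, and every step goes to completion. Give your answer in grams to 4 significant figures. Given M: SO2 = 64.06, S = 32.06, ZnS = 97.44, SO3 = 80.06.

614.3 g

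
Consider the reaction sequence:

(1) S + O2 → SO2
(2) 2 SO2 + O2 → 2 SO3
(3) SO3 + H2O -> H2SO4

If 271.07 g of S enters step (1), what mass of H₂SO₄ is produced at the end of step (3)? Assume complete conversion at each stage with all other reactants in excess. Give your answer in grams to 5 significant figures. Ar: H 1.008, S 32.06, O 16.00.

829.24 g

M(S) = 32.06 g/mol.
M(H2SO4) = 2(1.008) + 32.06 + 4(16.00) = 98.076 g/mol.
n(S) = 271.07 / 32.06 = 8.45508 mol.
Reaction (1): S→SO2 ratio 1:1 ⇒ n(SO2) = 8.45508 mol.
Reaction (2): SO2→SO3 ratio 2:2 ⇒ n(SO3) = 8.45508 mol.
Reaction (3): SO3→H2SO4 ratio 1:1 ⇒ n(H2SO4) = 8.45508 mol.
Mass of H2SO4 = 8.45508 × 98.076 = 829.241 g.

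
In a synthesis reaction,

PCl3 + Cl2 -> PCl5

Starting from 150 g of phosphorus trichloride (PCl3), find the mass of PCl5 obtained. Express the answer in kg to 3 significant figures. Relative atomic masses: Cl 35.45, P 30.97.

0.227 kg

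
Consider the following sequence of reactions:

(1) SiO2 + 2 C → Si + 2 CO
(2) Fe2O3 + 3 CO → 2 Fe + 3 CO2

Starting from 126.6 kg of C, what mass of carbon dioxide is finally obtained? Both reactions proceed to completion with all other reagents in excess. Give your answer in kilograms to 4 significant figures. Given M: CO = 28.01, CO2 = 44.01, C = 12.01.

126.6 kg = 126600 g.
n(C) = 126600 / 12.01 = 10541 mol.
Step 1 gives a 2:2 ratio of C to CO, so n(CO) = 10541 mol.
In step 2 the CO:CO2 ratio is 3:3, so n(CO2) = 10541 mol.
Mass of CO2 = 10541 × 44.01 = 463920 g = 463.9 kg.

463.9 kg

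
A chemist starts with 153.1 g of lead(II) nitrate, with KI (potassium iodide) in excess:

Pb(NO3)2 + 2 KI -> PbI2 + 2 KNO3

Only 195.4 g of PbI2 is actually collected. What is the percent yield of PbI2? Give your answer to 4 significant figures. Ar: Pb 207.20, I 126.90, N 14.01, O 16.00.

M(Pb(NO3)2) = 207.20 + 2(14.01) + 6(16.00) = 331.22 g/mol.
M(PbI2) = 207.20 + 2(126.90) = 461.00 g/mol.
n(Pb(NO3)2) = 153.10 g / 331.22 g/mol = 0.46223 mol.
From the equation the Pb(NO3)2:PbI2 mole ratio is 1:1, so n(PbI2) = 0.46223 × 1/1 = 0.46223 mol.
Mass of PbI2 = 0.46223 mol × 461.00 g/mol = 213.09 g.
This is the theoretical yield. Percent yield = 195.4 g / 213.09 g × 100% = 91.699%.

91.70 %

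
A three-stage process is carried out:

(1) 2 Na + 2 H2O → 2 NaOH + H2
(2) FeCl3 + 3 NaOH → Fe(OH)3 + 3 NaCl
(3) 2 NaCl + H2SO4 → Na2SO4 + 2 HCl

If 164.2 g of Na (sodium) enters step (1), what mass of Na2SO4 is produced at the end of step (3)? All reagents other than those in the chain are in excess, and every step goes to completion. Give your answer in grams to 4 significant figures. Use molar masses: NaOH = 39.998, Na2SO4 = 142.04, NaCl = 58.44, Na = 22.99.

n(Na) = 164.2 / 22.99 = 7.1422 mol.
Reaction (1): Na→NaOH ratio 2:2 ⇒ n(NaOH) = 7.1422 mol.
Reaction (2): NaOH→NaCl ratio 3:3 ⇒ n(NaCl) = 7.1422 mol.
Reaction (3): NaCl→Na2SO4 ratio 2:1 ⇒ n(Na2SO4) = 3.5711 mol.
Mass of Na2SO4 = 3.5711 × 142.04 = 507.24 g.

507.2 g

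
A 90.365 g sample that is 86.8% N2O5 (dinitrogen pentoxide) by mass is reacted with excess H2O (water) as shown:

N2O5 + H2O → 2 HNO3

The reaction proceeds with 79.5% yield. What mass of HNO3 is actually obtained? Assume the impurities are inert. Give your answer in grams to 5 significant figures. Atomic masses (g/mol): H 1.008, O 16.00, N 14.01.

Pure N2O5 available = 90.365 g × 0.868 = 78.4368 g.
M(N2O5) = 2(14.01) + 5(16.00) = 108.02 g/mol.
M(HNO3) = 1.008 + 14.01 + 3(16.00) = 63.018 g/mol.
n(N2O5) = 78.4368 g / 108.02 g/mol = 0.726132 mol.
From the equation the N2O5:HNO3 mole ratio is 1:2, so n(HNO3) = 0.726132 × 2/1 = 1.45226 mol.
Mass of HNO3 = 1.45226 mol × 63.018 g/mol = 91.5188 g.
Actual mass collected = 91.5188 g × 0.795 = 72.7575 g.

72.757 g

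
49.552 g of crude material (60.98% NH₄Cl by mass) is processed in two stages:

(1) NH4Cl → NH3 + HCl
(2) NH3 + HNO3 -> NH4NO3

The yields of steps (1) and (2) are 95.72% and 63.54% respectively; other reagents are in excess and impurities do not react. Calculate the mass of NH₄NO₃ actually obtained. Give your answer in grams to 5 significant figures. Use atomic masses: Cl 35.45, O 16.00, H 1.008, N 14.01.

27.503 g

Pure NH4Cl = 49.552 × 0.6098 = 30.2168 g.
M(NH4Cl) = 14.01 + 4(1.008) + 35.45 = 53.492 g/mol.
M(NH4NO3) = 2(14.01) + 4(1.008) + 3(16.00) = 80.052 g/mol.
n(NH4Cl) = 30.2168 / 53.492 = 0.564885 mol.
Step 1 (NH4Cl:NH3 = 1:1): theoretical n(NH3) = 0.564885 mol; at 95.72% yield, n(NH3) = 0.540708 mol.
Step 2 (NH3:NH4NO3 = 1:1): theoretical n(NH4NO3) = 0.540708 mol, so theoretical mass = 0.540708 × 80.052 = 43.2847 g.
At 63.54% yield, actual mass of NH4NO3 = 43.2847 × 0.6354 = 27.5031 g.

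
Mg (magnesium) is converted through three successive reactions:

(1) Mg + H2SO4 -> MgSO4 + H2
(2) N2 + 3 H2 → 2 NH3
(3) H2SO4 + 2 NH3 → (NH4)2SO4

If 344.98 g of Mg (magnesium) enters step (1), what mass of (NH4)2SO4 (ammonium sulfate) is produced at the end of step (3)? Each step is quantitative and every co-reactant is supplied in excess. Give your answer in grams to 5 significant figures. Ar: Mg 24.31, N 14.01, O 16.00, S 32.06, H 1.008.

625.08 g

M(Mg) = 24.31 g/mol.
M((NH4)2SO4) = 2(14.01) + 8(1.008) + 32.06 + 4(16.00) = 132.144 g/mol.
n(Mg) = 344.98 / 24.31 = 14.1909 mol.
Reaction (1): Mg→H2 ratio 1:1 ⇒ n(H2) = 14.1909 mol.
Reaction (2): H2→NH3 ratio 3:2 ⇒ n(NH3) = 9.46058 mol.
Reaction (3): NH3→(NH4)2SO4 ratio 2:1 ⇒ n((NH4)2SO4) = 4.73029 mol.
Mass of (NH4)2SO4 = 4.73029 × 132.144 = 625.079 g.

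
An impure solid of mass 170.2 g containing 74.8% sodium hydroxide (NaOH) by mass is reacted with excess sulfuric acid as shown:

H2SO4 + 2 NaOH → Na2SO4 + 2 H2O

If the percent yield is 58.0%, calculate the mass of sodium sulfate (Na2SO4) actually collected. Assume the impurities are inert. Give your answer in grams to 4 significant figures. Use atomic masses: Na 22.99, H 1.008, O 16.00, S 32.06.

131.1 g

Pure NaOH available = 170.2 g × 0.748 = 127.31 g.
M(NaOH) = 22.99 + 16.00 + 1.008 = 39.998 g/mol.
M(Na2SO4) = 2(22.99) + 32.06 + 4(16.00) = 142.04 g/mol.
n(NaOH) = 127.31 g / 39.998 g/mol = 3.1829 mol.
From the equation the NaOH:Na2SO4 mole ratio is 2:1, so n(Na2SO4) = 3.1829 × 1/2 = 1.5914 mol.
Mass of Na2SO4 = 1.5914 mol × 142.04 g/mol = 226.05 g.
Actual mass collected = 226.05 g × 0.580 = 131.11 g.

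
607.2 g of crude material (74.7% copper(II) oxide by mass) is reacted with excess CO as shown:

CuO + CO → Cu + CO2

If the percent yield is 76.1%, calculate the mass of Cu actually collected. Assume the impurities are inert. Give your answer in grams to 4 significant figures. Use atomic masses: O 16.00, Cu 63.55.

Pure CuO available = 607.2 g × 0.747 = 453.58 g.
M(CuO) = 63.55 + 16.00 = 79.55 g/mol.
M(Cu) = 63.55 g/mol.
n(CuO) = 453.58 g / 79.55 g/mol = 5.7018 mol.
From the equation the CuO:Cu mole ratio is 1:1, so n(Cu) = 5.7018 × 1/1 = 5.7018 mol.
Mass of Cu = 5.7018 mol × 63.55 g/mol = 362.35 g.
Actual mass collected = 362.35 g × 0.761 = 275.75 g.

275.7 g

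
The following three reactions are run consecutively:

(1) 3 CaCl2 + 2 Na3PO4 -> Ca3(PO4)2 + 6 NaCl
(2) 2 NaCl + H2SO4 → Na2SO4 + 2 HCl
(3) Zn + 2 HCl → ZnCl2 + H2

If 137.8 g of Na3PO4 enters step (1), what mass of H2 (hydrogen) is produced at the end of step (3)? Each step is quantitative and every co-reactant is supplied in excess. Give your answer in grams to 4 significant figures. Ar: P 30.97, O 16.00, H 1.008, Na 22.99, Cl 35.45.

2.542 g

M(Na3PO4) = 3(22.99) + 30.97 + 4(16.00) = 163.94 g/mol.
M(H2) = 2(1.008) = 2.016 g/mol.
n(Na3PO4) = 137.8 / 163.94 = 0.84055 mol.
Reaction (1): Na3PO4→NaCl ratio 2:6 ⇒ n(NaCl) = 2.5217 mol.
Reaction (2): NaCl→HCl ratio 2:2 ⇒ n(HCl) = 2.5217 mol.
Reaction (3): HCl→H2 ratio 2:1 ⇒ n(H2) = 1.2608 mol.
Mass of H2 = 1.2608 × 2.016 = 2.5418 g.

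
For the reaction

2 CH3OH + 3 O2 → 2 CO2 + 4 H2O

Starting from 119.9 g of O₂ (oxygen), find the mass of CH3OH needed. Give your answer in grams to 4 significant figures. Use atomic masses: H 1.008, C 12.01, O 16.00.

80.04 g

M(O2) = 2(16.00) = 32.00 g/mol.
M(CH3OH) = 12.01 + 4(1.008) + 16.00 = 32.042 g/mol.
n(O2) = 119.90 g / 32.00 g/mol = 3.7469 mol.
From the equation the O2:CH3OH mole ratio is 3:2, so n(CH3OH) = 3.7469 × 2/3 = 2.4979 mol.
Mass of CH3OH = 2.4979 mol × 32.042 g/mol = 80.038 g.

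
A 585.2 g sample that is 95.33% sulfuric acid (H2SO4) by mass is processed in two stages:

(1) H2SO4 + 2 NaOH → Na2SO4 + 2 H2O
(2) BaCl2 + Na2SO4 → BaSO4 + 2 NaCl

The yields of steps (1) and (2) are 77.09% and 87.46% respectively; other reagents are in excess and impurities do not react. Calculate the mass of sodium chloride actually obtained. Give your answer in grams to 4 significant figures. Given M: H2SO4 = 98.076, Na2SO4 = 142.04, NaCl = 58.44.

448.2 g

Pure H2SO4 = 585.2 × 0.9533 = 557.87 g.
n(H2SO4) = 557.87 / 98.076 = 5.6882 mol.
Step 1 (H2SO4:Na2SO4 = 1:1): theoretical n(Na2SO4) = 5.6882 mol; at 77.09% yield, n(Na2SO4) = 4.3850 mol.
Step 2 (Na2SO4:NaCl = 1:2): theoretical n(NaCl) = 8.7700 mol, so theoretical mass = 8.7700 × 58.44 = 512.52 g.
At 87.46% yield, actual mass of NaCl = 512.52 × 0.8746 = 448.25 g.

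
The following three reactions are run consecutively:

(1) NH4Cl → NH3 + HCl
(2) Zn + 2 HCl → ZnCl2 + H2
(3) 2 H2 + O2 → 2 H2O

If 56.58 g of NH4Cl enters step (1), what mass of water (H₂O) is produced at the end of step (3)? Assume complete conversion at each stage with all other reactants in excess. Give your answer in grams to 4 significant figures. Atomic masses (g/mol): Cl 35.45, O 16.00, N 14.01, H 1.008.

M(NH4Cl) = 14.01 + 4(1.008) + 35.45 = 53.492 g/mol.
M(H2O) = 2(1.008) + 16.00 = 18.016 g/mol.
n(NH4Cl) = 56.58 / 53.492 = 1.0577 mol.
Reaction (1): NH4Cl→HCl ratio 1:1 ⇒ n(HCl) = 1.0577 mol.
Reaction (2): HCl→H2 ratio 2:1 ⇒ n(H2) = 0.52886 mol.
Reaction (3): H2→H2O ratio 2:2 ⇒ n(H2O) = 0.52886 mol.
Mass of H2O = 0.52886 × 18.016 = 9.5280 g.

9.528 g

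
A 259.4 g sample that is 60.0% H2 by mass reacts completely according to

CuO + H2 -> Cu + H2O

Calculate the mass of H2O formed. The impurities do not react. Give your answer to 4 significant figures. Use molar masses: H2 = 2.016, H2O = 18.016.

Mass of pure H2 = 259.4 g × 0.600 = 155.64 g.
n(H2) = 155.64 g / 2.016 g/mol = 77.202 mol.
From the equation the H2:H2O mole ratio is 1:1, so n(H2O) = 77.202 × 1/1 = 77.202 mol.
Mass of H2O = 77.202 mol × 18.016 g/mol = 1390.9 g.

1391 g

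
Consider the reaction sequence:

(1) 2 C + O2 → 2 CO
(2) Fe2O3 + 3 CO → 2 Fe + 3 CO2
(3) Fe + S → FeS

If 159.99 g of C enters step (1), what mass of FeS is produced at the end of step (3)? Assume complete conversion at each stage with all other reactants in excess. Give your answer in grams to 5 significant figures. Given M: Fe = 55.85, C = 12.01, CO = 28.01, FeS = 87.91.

780.72 g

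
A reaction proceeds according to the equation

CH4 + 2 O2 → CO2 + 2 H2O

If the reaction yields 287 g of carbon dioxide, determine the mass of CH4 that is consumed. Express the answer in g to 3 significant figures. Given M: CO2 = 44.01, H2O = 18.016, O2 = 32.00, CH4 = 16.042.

105 g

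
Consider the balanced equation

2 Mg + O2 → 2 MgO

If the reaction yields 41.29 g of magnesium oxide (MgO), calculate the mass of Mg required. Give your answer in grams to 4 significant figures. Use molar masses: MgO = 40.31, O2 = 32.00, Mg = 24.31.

24.90 g

n(MgO) = 41.290 g / 40.31 g/mol = 1.0243 mol.
From the equation the MgO:Mg mole ratio is 2:2, so n(Mg) = 1.0243 × 2/2 = 1.0243 mol.
Mass of Mg = 1.0243 mol × 24.31 g/mol = 24.901 g.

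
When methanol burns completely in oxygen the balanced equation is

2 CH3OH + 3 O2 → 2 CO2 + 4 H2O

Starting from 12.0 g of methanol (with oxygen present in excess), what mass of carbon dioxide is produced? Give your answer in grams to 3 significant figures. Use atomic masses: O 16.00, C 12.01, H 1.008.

16.5 g

M(CH3OH) = 12.01 + 4(1.008) + 16.00 = 32.042 g/mol.
M(CO2) = 12.01 + 2(16.00) = 44.01 g/mol.
n(CH3OH) = 12.00 g / 32.042 g/mol = 0.3745 mol.
From the equation the CH3OH:CO2 mole ratio is 2:2, so n(CO2) = 0.3745 × 2/2 = 0.3745 mol.
Mass of CO2 = 0.3745 mol × 44.01 g/mol = 16.48 g.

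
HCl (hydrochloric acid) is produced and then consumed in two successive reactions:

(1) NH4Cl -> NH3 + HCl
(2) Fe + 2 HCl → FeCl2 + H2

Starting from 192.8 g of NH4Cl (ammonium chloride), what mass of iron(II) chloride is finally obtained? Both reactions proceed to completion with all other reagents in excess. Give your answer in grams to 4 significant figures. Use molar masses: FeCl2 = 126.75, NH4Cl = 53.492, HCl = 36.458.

228.4 g

n(NH4Cl) = 192.80 / 53.492 = 3.6043 mol.
Step 1 gives a 1:1 ratio of NH4Cl to HCl, so n(HCl) = 3.6043 mol.
In step 2 the HCl:FeCl2 ratio is 2:1, so n(FeCl2) = 1.8021 mol.
Mass of FeCl2 = 1.8021 × 126.75 = 228.42 g.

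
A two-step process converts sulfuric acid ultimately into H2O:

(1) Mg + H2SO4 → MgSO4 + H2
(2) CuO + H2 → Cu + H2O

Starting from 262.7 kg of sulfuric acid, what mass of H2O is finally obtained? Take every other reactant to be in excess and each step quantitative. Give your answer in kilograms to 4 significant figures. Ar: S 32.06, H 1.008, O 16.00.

48.26 kg

M(H2SO4) = 2(1.008) + 32.06 + 4(16.00) = 98.076 g/mol.
M(H2O) = 2(1.008) + 16.00 = 18.016 g/mol.
262.7 kg = 262700 g.
n(H2SO4) = 262700 / 98.076 = 2678.5 mol.
Step 1 gives a 1:1 ratio of H2SO4 to H2, so n(H2) = 2678.5 mol.
In step 2 the H2:H2O ratio is 1:1, so n(H2O) = 2678.5 mol.
Mass of H2O = 2678.5 × 18.016 = 48256 g = 48.26 kg.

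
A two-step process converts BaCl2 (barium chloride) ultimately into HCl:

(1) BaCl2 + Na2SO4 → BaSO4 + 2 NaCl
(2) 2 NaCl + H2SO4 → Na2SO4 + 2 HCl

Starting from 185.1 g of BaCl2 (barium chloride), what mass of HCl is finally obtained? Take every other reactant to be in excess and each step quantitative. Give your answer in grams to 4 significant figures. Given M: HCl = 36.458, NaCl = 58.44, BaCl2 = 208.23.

64.82 g

n(BaCl2) = 185.10 / 208.23 = 0.88892 mol.
Step 1 gives a 1:2 ratio of BaCl2 to NaCl, so n(NaCl) = 1.7778 mol.
In step 2 the NaCl:HCl ratio is 2:2, so n(HCl) = 1.7778 mol.
Mass of HCl = 1.7778 × 36.458 = 64.817 g.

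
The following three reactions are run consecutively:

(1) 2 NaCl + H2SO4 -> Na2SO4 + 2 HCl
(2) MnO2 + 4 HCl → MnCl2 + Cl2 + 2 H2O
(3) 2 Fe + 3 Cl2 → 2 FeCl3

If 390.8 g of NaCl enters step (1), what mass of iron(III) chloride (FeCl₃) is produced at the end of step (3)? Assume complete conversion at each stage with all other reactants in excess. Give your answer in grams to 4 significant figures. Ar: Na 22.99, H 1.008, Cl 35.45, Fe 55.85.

M(NaCl) = 22.99 + 35.45 = 58.44 g/mol.
M(FeCl3) = 55.85 + 3(35.45) = 162.20 g/mol.
n(NaCl) = 390.8 / 58.44 = 6.6872 mol.
Reaction (1): NaCl→HCl ratio 2:2 ⇒ n(HCl) = 6.6872 mol.
Reaction (2): HCl→Cl2 ratio 4:1 ⇒ n(Cl2) = 1.6718 mol.
Reaction (3): Cl2→FeCl3 ratio 3:2 ⇒ n(FeCl3) = 1.1145 mol.
Mass of FeCl3 = 1.1145 × 162.20 = 180.78 g.

180.8 g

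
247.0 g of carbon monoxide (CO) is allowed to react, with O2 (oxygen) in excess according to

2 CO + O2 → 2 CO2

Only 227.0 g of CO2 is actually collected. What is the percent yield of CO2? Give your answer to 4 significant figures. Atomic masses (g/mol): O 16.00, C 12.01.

M(CO) = 12.01 + 16.00 = 28.01 g/mol.
M(CO2) = 12.01 + 2(16.00) = 44.01 g/mol.
n(CO) = 247.00 g / 28.01 g/mol = 8.8183 mol.
From the equation the CO:CO2 mole ratio is 2:2, so n(CO2) = 8.8183 × 2/2 = 8.8183 mol.
Mass of CO2 = 8.8183 mol × 44.01 g/mol = 388.09 g.
This is the theoretical yield. Percent yield = 227.0 g / 388.09 g × 100% = 58.491%.

58.49 %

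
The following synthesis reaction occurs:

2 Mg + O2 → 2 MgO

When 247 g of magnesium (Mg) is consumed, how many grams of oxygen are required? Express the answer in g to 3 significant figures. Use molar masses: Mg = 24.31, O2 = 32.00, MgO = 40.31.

n(Mg) = 247.0 g / 24.31 g/mol = 10.16 mol.
From the equation the Mg:O2 mole ratio is 2:1, so n(O2) = 10.16 × 1/2 = 5.080 mol.
Mass of O2 = 5.080 mol × 32.00 g/mol = 162.6 g.

163 g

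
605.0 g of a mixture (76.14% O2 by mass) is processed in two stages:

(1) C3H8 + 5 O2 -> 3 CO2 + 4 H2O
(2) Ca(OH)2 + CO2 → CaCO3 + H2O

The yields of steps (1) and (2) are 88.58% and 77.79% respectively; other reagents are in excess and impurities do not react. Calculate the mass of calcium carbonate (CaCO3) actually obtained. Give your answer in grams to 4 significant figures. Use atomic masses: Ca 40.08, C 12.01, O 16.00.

595.7 g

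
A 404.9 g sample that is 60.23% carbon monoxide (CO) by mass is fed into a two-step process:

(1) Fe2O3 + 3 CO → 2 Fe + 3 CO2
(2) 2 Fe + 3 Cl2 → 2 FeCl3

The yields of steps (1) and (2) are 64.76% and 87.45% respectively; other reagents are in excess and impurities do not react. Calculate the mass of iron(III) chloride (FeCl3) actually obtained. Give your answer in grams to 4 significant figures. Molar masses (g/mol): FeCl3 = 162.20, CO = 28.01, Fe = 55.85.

533.2 g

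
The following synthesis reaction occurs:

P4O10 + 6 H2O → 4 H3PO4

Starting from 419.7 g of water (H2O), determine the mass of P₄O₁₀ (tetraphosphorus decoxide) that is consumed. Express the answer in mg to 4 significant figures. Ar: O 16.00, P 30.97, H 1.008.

1102000 mg

M(H2O) = 2(1.008) + 16.00 = 18.016 g/mol.
M(P4O10) = 4(30.97) + 10(16.00) = 283.88 g/mol.
n(H2O) = 419.70 g / 18.016 g/mol = 23.296 mol.
From the equation the H2O:P4O10 mole ratio is 6:1, so n(P4O10) = 23.296 × 1/6 = 3.8827 mol.
Mass of P4O10 = 3.8827 mol × 283.88 g/mol = 1102.2 g.
Converting to mg: 1102.2 g = 1102000 mg.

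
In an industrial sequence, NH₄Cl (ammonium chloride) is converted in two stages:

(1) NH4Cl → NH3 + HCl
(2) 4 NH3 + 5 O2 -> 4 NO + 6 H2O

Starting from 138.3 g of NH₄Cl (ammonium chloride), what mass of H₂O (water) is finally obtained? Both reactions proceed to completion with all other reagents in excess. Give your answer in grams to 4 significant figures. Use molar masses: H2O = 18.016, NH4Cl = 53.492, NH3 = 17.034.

n(NH4Cl) = 138.30 / 53.492 = 2.5854 mol.
Step 1 gives a 1:1 ratio of NH4Cl to NH3, so n(NH3) = 2.5854 mol.
In step 2 the NH3:H2O ratio is 4:6, so n(H2O) = 3.8782 mol.
Mass of H2O = 3.8782 × 18.016 = 69.869 g.

69.87 g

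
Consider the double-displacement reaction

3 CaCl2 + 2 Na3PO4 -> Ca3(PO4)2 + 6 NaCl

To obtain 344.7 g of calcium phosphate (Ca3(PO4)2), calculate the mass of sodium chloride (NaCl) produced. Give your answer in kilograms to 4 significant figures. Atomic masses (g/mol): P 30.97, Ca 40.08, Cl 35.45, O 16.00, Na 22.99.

M(Ca3(PO4)2) = 3(40.08) + 2(30.97) + 8(16.00) = 310.18 g/mol.
M(NaCl) = 22.99 + 35.45 = 58.44 g/mol.
n(Ca3(PO4)2) = 344.70 g / 310.18 g/mol = 1.1113 mol.
From the equation the Ca3(PO4)2:NaCl mole ratio is 1:6, so n(NaCl) = 1.1113 × 6/1 = 6.6677 mol.
Mass of NaCl = 6.6677 mol × 58.44 g/mol = 389.66 g.
Converting to kg: 389.66 g = 0.3897 kg.

0.3897 kg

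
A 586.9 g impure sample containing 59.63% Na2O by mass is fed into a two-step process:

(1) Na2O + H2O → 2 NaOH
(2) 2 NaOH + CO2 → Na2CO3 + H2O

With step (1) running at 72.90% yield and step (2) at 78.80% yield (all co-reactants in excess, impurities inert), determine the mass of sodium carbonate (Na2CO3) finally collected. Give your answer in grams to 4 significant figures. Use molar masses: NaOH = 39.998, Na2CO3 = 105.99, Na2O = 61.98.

Pure Na2O = 586.9 × 0.5963 = 349.97 g.
n(Na2O) = 349.97 / 61.98 = 5.6465 mol.
Step 1 (Na2O:NaOH = 1:2): theoretical n(NaOH) = 11.293 mol; at 72.90% yield, n(NaOH) = 8.2326 mol.
Step 2 (NaOH:Na2CO3 = 2:1): theoretical n(Na2CO3) = 4.1163 mol, so theoretical mass = 4.1163 × 105.99 = 436.28 g.
At 78.80% yield, actual mass of Na2CO3 = 436.28 × 0.7880 = 343.79 g.

343.8 g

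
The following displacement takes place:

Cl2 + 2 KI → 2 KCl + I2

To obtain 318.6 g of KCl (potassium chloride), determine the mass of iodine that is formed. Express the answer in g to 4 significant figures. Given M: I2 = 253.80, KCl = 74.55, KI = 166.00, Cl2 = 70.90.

542.3 g

n(KCl) = 318.60 g / 74.55 g/mol = 4.2736 mol.
From the equation the KCl:I2 mole ratio is 2:1, so n(I2) = 4.2736 × 1/2 = 2.1368 mol.
Mass of I2 = 2.1368 mol × 253.80 g/mol = 542.33 g.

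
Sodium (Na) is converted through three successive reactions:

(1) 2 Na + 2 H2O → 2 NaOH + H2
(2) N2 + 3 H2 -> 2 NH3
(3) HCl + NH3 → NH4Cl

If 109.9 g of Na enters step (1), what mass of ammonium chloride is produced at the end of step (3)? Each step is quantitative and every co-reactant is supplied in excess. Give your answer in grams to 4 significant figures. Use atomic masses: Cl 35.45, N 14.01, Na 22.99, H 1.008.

85.24 g

M(Na) = 22.99 g/mol.
M(NH4Cl) = 14.01 + 4(1.008) + 35.45 = 53.492 g/mol.
n(Na) = 109.9 / 22.99 = 4.7803 mol.
Reaction (1): Na→H2 ratio 2:1 ⇒ n(H2) = 2.3902 mol.
Reaction (2): H2→NH3 ratio 3:2 ⇒ n(NH3) = 1.5934 mol.
Reaction (3): NH3→NH4Cl ratio 1:1 ⇒ n(NH4Cl) = 1.5934 mol.
Mass of NH4Cl = 1.5934 × 53.492 = 85.237 g.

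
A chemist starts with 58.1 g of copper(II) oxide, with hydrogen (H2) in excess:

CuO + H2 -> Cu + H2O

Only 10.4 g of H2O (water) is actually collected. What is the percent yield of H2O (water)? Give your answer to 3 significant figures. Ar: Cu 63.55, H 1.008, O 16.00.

M(CuO) = 63.55 + 16.00 = 79.55 g/mol.
M(H2O) = 2(1.008) + 16.00 = 18.016 g/mol.
n(CuO) = 58.10 g / 79.55 g/mol = 0.7304 mol.
From the equation the CuO:H2O mole ratio is 1:1, so n(H2O) = 0.7304 × 1/1 = 0.7304 mol.
Mass of H2O = 0.7304 mol × 18.016 g/mol = 13.16 g.
This is the theoretical yield. Percent yield = 10.4 g / 13.16 g × 100% = 79.04%.

79.0 %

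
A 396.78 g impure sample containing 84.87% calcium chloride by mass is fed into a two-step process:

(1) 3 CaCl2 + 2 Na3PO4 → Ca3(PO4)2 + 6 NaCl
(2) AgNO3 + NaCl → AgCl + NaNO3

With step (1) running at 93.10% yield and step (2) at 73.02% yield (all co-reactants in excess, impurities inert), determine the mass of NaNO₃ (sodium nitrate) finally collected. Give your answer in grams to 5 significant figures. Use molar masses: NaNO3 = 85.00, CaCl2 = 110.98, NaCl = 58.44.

350.67 g

Pure CaCl2 = 396.78 × 0.8487 = 336.747 g.
n(CaCl2) = 336.747 / 110.98 = 3.03431 mol.
Step 1 (CaCl2:NaCl = 3:6): theoretical n(NaCl) = 6.06861 mol; at 93.10% yield, n(NaCl) = 5.64988 mol.
Step 2 (NaCl:NaNO3 = 1:1): theoretical n(NaNO3) = 5.64988 mol, so theoretical mass = 5.64988 × 85.00 = 480.239 g.
At 73.02% yield, actual mass of NaNO3 = 480.239 × 0.7302 = 350.671 g.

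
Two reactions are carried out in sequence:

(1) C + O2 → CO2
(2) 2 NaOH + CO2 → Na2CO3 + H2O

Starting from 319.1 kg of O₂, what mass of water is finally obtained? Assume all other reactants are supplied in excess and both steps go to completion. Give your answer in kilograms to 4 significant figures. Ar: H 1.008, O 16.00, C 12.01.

M(O2) = 2(16.00) = 32.00 g/mol.
M(H2O) = 2(1.008) + 16.00 = 18.016 g/mol.
319.1 kg = 319100 g.
n(O2) = 319100 / 32.00 = 9971.9 mol.
Step 1 gives a 1:1 ratio of O2 to CO2, so n(CO2) = 9971.9 mol.
In step 2 the CO2:H2O ratio is 1:1, so n(H2O) = 9971.9 mol.
Mass of H2O = 9971.9 × 18.016 = 179650 g = 179.7 kg.

179.7 kg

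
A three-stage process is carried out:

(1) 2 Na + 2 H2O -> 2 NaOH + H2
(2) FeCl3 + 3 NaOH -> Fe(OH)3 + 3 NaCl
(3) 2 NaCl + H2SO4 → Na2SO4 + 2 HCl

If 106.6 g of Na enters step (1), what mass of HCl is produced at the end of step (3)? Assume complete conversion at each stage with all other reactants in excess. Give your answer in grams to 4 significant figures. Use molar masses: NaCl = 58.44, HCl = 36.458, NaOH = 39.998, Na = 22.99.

169.0 g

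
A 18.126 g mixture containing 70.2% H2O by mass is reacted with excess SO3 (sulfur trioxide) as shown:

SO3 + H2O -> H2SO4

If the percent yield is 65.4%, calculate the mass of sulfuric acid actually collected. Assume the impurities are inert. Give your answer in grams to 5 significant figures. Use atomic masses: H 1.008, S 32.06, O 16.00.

Pure H2O available = 18.126 g × 0.702 = 12.7245 g.
M(H2O) = 2(1.008) + 16.00 = 18.016 g/mol.
M(H2SO4) = 2(1.008) + 32.06 + 4(16.00) = 98.076 g/mol.
n(H2O) = 12.7245 g / 18.016 g/mol = 0.706286 mol.
From the equation the H2O:H2SO4 mole ratio is 1:1, so n(H2SO4) = 0.706286 × 1/1 = 0.706286 mol.
Mass of H2SO4 = 0.706286 mol × 98.076 g/mol = 69.2697 g.
Actual mass collected = 69.2697 g × 0.654 = 45.3024 g.

45.302 g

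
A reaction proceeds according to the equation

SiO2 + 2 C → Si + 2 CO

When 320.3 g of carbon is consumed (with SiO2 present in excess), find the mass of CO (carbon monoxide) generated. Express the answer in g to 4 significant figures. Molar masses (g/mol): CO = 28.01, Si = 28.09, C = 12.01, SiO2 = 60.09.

747.0 g

n(C) = 320.30 g / 12.01 g/mol = 26.669 mol.
From the equation the C:CO mole ratio is 2:2, so n(CO) = 26.669 × 2/2 = 26.669 mol.
Mass of CO = 26.669 mol × 28.01 g/mol = 747.01 g.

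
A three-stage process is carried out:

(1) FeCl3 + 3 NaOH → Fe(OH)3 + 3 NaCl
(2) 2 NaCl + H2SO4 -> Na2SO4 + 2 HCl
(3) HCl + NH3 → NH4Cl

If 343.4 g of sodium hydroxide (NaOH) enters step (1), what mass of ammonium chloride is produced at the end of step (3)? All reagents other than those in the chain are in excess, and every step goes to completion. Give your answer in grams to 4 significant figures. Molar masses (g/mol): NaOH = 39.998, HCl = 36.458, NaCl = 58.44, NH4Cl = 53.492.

459.3 g

n(NaOH) = 343.4 / 39.998 = 8.5854 mol.
Reaction (1): NaOH→NaCl ratio 3:3 ⇒ n(NaCl) = 8.5854 mol.
Reaction (2): NaCl→HCl ratio 2:2 ⇒ n(HCl) = 8.5854 mol.
Reaction (3): HCl→NH4Cl ratio 1:1 ⇒ n(NH4Cl) = 8.5854 mol.
Mass of NH4Cl = 8.5854 × 53.492 = 459.25 g.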